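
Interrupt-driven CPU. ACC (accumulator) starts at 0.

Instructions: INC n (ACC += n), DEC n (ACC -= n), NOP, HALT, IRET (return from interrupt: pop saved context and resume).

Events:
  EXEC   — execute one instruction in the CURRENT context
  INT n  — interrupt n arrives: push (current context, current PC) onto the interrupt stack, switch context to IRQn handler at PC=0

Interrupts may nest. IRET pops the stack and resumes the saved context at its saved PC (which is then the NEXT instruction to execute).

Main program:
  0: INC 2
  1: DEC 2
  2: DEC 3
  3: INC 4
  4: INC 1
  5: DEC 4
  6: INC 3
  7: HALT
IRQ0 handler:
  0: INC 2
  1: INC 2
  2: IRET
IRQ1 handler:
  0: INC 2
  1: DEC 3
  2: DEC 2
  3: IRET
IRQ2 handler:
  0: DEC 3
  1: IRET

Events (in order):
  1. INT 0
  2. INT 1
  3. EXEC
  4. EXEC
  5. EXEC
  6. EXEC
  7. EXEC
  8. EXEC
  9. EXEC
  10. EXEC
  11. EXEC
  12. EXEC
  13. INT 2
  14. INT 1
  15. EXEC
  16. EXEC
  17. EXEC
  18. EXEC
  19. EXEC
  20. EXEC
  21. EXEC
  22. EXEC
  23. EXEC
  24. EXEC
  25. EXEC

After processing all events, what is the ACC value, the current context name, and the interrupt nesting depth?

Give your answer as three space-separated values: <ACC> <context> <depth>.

Event 1 (INT 0): INT 0 arrives: push (MAIN, PC=0), enter IRQ0 at PC=0 (depth now 1)
Event 2 (INT 1): INT 1 arrives: push (IRQ0, PC=0), enter IRQ1 at PC=0 (depth now 2)
Event 3 (EXEC): [IRQ1] PC=0: INC 2 -> ACC=2
Event 4 (EXEC): [IRQ1] PC=1: DEC 3 -> ACC=-1
Event 5 (EXEC): [IRQ1] PC=2: DEC 2 -> ACC=-3
Event 6 (EXEC): [IRQ1] PC=3: IRET -> resume IRQ0 at PC=0 (depth now 1)
Event 7 (EXEC): [IRQ0] PC=0: INC 2 -> ACC=-1
Event 8 (EXEC): [IRQ0] PC=1: INC 2 -> ACC=1
Event 9 (EXEC): [IRQ0] PC=2: IRET -> resume MAIN at PC=0 (depth now 0)
Event 10 (EXEC): [MAIN] PC=0: INC 2 -> ACC=3
Event 11 (EXEC): [MAIN] PC=1: DEC 2 -> ACC=1
Event 12 (EXEC): [MAIN] PC=2: DEC 3 -> ACC=-2
Event 13 (INT 2): INT 2 arrives: push (MAIN, PC=3), enter IRQ2 at PC=0 (depth now 1)
Event 14 (INT 1): INT 1 arrives: push (IRQ2, PC=0), enter IRQ1 at PC=0 (depth now 2)
Event 15 (EXEC): [IRQ1] PC=0: INC 2 -> ACC=0
Event 16 (EXEC): [IRQ1] PC=1: DEC 3 -> ACC=-3
Event 17 (EXEC): [IRQ1] PC=2: DEC 2 -> ACC=-5
Event 18 (EXEC): [IRQ1] PC=3: IRET -> resume IRQ2 at PC=0 (depth now 1)
Event 19 (EXEC): [IRQ2] PC=0: DEC 3 -> ACC=-8
Event 20 (EXEC): [IRQ2] PC=1: IRET -> resume MAIN at PC=3 (depth now 0)
Event 21 (EXEC): [MAIN] PC=3: INC 4 -> ACC=-4
Event 22 (EXEC): [MAIN] PC=4: INC 1 -> ACC=-3
Event 23 (EXEC): [MAIN] PC=5: DEC 4 -> ACC=-7
Event 24 (EXEC): [MAIN] PC=6: INC 3 -> ACC=-4
Event 25 (EXEC): [MAIN] PC=7: HALT

Answer: -4 MAIN 0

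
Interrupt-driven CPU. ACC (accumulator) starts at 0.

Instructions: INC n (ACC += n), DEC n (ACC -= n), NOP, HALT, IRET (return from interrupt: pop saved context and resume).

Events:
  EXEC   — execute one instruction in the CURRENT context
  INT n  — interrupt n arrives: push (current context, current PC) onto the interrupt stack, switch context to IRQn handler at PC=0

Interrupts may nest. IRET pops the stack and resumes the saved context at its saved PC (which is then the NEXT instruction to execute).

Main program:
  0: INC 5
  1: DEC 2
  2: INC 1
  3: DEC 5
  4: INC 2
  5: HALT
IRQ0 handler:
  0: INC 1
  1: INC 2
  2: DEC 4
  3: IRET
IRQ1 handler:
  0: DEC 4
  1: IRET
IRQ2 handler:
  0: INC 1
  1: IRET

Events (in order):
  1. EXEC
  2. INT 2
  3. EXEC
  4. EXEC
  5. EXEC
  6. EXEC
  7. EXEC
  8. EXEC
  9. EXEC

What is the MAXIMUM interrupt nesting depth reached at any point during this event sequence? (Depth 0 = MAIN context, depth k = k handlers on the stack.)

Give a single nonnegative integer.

Event 1 (EXEC): [MAIN] PC=0: INC 5 -> ACC=5 [depth=0]
Event 2 (INT 2): INT 2 arrives: push (MAIN, PC=1), enter IRQ2 at PC=0 (depth now 1) [depth=1]
Event 3 (EXEC): [IRQ2] PC=0: INC 1 -> ACC=6 [depth=1]
Event 4 (EXEC): [IRQ2] PC=1: IRET -> resume MAIN at PC=1 (depth now 0) [depth=0]
Event 5 (EXEC): [MAIN] PC=1: DEC 2 -> ACC=4 [depth=0]
Event 6 (EXEC): [MAIN] PC=2: INC 1 -> ACC=5 [depth=0]
Event 7 (EXEC): [MAIN] PC=3: DEC 5 -> ACC=0 [depth=0]
Event 8 (EXEC): [MAIN] PC=4: INC 2 -> ACC=2 [depth=0]
Event 9 (EXEC): [MAIN] PC=5: HALT [depth=0]
Max depth observed: 1

Answer: 1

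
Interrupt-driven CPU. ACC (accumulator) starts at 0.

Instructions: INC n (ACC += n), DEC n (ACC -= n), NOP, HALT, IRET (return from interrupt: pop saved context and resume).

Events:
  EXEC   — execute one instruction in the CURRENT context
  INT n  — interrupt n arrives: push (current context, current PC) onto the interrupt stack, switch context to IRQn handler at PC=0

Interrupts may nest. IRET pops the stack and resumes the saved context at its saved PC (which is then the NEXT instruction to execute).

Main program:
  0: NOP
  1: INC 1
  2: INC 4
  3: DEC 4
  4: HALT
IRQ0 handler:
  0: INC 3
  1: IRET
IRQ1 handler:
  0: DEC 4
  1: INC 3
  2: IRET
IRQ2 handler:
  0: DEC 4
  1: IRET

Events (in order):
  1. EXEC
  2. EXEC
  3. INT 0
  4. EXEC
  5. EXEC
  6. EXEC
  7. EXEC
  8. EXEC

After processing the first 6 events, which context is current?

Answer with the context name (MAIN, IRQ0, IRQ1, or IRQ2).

Event 1 (EXEC): [MAIN] PC=0: NOP
Event 2 (EXEC): [MAIN] PC=1: INC 1 -> ACC=1
Event 3 (INT 0): INT 0 arrives: push (MAIN, PC=2), enter IRQ0 at PC=0 (depth now 1)
Event 4 (EXEC): [IRQ0] PC=0: INC 3 -> ACC=4
Event 5 (EXEC): [IRQ0] PC=1: IRET -> resume MAIN at PC=2 (depth now 0)
Event 6 (EXEC): [MAIN] PC=2: INC 4 -> ACC=8

Answer: MAIN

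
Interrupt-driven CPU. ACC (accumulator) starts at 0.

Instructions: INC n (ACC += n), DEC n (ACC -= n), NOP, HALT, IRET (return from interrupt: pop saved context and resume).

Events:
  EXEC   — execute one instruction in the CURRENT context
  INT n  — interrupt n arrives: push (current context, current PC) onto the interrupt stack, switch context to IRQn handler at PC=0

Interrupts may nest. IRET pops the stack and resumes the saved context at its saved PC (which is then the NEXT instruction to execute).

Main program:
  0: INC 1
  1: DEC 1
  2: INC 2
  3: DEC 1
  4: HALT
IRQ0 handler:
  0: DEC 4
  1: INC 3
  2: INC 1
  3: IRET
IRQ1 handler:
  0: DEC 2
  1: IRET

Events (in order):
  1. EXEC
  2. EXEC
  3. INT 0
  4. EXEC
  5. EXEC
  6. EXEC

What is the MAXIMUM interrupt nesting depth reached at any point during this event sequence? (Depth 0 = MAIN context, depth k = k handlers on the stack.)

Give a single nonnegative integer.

Event 1 (EXEC): [MAIN] PC=0: INC 1 -> ACC=1 [depth=0]
Event 2 (EXEC): [MAIN] PC=1: DEC 1 -> ACC=0 [depth=0]
Event 3 (INT 0): INT 0 arrives: push (MAIN, PC=2), enter IRQ0 at PC=0 (depth now 1) [depth=1]
Event 4 (EXEC): [IRQ0] PC=0: DEC 4 -> ACC=-4 [depth=1]
Event 5 (EXEC): [IRQ0] PC=1: INC 3 -> ACC=-1 [depth=1]
Event 6 (EXEC): [IRQ0] PC=2: INC 1 -> ACC=0 [depth=1]
Max depth observed: 1

Answer: 1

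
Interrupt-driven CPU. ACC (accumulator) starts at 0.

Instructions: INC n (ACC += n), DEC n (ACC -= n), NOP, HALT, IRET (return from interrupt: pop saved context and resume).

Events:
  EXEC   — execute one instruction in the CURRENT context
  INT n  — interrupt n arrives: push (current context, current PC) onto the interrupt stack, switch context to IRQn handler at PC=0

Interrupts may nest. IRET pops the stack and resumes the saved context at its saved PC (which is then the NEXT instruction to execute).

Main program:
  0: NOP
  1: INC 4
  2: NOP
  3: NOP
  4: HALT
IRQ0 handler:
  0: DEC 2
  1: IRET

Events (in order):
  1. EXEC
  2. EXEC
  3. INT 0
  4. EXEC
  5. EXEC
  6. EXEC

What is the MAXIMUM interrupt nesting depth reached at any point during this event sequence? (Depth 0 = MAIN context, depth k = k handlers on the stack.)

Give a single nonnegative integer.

Event 1 (EXEC): [MAIN] PC=0: NOP [depth=0]
Event 2 (EXEC): [MAIN] PC=1: INC 4 -> ACC=4 [depth=0]
Event 3 (INT 0): INT 0 arrives: push (MAIN, PC=2), enter IRQ0 at PC=0 (depth now 1) [depth=1]
Event 4 (EXEC): [IRQ0] PC=0: DEC 2 -> ACC=2 [depth=1]
Event 5 (EXEC): [IRQ0] PC=1: IRET -> resume MAIN at PC=2 (depth now 0) [depth=0]
Event 6 (EXEC): [MAIN] PC=2: NOP [depth=0]
Max depth observed: 1

Answer: 1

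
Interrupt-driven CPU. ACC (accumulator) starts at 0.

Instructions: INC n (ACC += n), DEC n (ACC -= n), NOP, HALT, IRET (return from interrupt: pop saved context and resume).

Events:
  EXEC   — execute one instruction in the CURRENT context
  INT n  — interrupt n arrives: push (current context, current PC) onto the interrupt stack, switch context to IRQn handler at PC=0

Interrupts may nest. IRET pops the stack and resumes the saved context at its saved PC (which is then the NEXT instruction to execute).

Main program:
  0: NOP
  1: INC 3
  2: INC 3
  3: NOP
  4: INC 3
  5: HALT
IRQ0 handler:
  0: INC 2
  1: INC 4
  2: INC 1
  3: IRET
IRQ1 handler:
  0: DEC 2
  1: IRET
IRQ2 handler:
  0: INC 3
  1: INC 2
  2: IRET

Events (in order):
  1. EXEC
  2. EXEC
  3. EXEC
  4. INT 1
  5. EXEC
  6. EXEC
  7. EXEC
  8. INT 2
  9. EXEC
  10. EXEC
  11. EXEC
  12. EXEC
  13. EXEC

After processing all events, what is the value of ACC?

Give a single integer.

Event 1 (EXEC): [MAIN] PC=0: NOP
Event 2 (EXEC): [MAIN] PC=1: INC 3 -> ACC=3
Event 3 (EXEC): [MAIN] PC=2: INC 3 -> ACC=6
Event 4 (INT 1): INT 1 arrives: push (MAIN, PC=3), enter IRQ1 at PC=0 (depth now 1)
Event 5 (EXEC): [IRQ1] PC=0: DEC 2 -> ACC=4
Event 6 (EXEC): [IRQ1] PC=1: IRET -> resume MAIN at PC=3 (depth now 0)
Event 7 (EXEC): [MAIN] PC=3: NOP
Event 8 (INT 2): INT 2 arrives: push (MAIN, PC=4), enter IRQ2 at PC=0 (depth now 1)
Event 9 (EXEC): [IRQ2] PC=0: INC 3 -> ACC=7
Event 10 (EXEC): [IRQ2] PC=1: INC 2 -> ACC=9
Event 11 (EXEC): [IRQ2] PC=2: IRET -> resume MAIN at PC=4 (depth now 0)
Event 12 (EXEC): [MAIN] PC=4: INC 3 -> ACC=12
Event 13 (EXEC): [MAIN] PC=5: HALT

Answer: 12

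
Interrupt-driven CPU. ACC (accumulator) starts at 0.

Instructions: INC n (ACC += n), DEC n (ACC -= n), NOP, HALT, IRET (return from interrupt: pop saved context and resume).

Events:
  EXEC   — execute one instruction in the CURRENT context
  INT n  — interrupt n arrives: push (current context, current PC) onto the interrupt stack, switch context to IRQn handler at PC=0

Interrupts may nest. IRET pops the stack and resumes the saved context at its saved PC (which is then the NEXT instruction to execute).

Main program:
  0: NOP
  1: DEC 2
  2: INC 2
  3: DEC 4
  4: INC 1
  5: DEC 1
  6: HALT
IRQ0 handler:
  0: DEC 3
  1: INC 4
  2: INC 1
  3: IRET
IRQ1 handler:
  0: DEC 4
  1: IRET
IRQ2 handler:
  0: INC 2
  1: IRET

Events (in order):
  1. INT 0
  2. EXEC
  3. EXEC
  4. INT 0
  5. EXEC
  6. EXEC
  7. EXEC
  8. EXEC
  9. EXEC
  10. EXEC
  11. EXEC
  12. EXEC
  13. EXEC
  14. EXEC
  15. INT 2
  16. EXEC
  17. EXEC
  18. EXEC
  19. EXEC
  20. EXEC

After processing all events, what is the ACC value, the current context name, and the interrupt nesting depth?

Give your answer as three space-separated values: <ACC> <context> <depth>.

Answer: 2 MAIN 0

Derivation:
Event 1 (INT 0): INT 0 arrives: push (MAIN, PC=0), enter IRQ0 at PC=0 (depth now 1)
Event 2 (EXEC): [IRQ0] PC=0: DEC 3 -> ACC=-3
Event 3 (EXEC): [IRQ0] PC=1: INC 4 -> ACC=1
Event 4 (INT 0): INT 0 arrives: push (IRQ0, PC=2), enter IRQ0 at PC=0 (depth now 2)
Event 5 (EXEC): [IRQ0] PC=0: DEC 3 -> ACC=-2
Event 6 (EXEC): [IRQ0] PC=1: INC 4 -> ACC=2
Event 7 (EXEC): [IRQ0] PC=2: INC 1 -> ACC=3
Event 8 (EXEC): [IRQ0] PC=3: IRET -> resume IRQ0 at PC=2 (depth now 1)
Event 9 (EXEC): [IRQ0] PC=2: INC 1 -> ACC=4
Event 10 (EXEC): [IRQ0] PC=3: IRET -> resume MAIN at PC=0 (depth now 0)
Event 11 (EXEC): [MAIN] PC=0: NOP
Event 12 (EXEC): [MAIN] PC=1: DEC 2 -> ACC=2
Event 13 (EXEC): [MAIN] PC=2: INC 2 -> ACC=4
Event 14 (EXEC): [MAIN] PC=3: DEC 4 -> ACC=0
Event 15 (INT 2): INT 2 arrives: push (MAIN, PC=4), enter IRQ2 at PC=0 (depth now 1)
Event 16 (EXEC): [IRQ2] PC=0: INC 2 -> ACC=2
Event 17 (EXEC): [IRQ2] PC=1: IRET -> resume MAIN at PC=4 (depth now 0)
Event 18 (EXEC): [MAIN] PC=4: INC 1 -> ACC=3
Event 19 (EXEC): [MAIN] PC=5: DEC 1 -> ACC=2
Event 20 (EXEC): [MAIN] PC=6: HALT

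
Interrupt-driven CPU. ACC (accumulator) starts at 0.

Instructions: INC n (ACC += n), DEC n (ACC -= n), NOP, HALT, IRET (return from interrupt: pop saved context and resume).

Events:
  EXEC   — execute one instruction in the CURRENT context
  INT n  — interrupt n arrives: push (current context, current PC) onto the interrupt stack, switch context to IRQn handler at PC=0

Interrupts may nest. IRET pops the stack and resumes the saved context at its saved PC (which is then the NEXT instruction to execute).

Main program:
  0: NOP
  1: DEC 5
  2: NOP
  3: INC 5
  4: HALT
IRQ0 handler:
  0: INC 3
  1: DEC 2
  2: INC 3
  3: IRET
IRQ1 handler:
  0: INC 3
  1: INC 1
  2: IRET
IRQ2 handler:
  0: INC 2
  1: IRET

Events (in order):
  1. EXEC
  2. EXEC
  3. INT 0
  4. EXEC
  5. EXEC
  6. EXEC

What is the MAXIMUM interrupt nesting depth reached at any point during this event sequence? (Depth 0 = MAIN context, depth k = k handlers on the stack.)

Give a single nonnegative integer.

Event 1 (EXEC): [MAIN] PC=0: NOP [depth=0]
Event 2 (EXEC): [MAIN] PC=1: DEC 5 -> ACC=-5 [depth=0]
Event 3 (INT 0): INT 0 arrives: push (MAIN, PC=2), enter IRQ0 at PC=0 (depth now 1) [depth=1]
Event 4 (EXEC): [IRQ0] PC=0: INC 3 -> ACC=-2 [depth=1]
Event 5 (EXEC): [IRQ0] PC=1: DEC 2 -> ACC=-4 [depth=1]
Event 6 (EXEC): [IRQ0] PC=2: INC 3 -> ACC=-1 [depth=1]
Max depth observed: 1

Answer: 1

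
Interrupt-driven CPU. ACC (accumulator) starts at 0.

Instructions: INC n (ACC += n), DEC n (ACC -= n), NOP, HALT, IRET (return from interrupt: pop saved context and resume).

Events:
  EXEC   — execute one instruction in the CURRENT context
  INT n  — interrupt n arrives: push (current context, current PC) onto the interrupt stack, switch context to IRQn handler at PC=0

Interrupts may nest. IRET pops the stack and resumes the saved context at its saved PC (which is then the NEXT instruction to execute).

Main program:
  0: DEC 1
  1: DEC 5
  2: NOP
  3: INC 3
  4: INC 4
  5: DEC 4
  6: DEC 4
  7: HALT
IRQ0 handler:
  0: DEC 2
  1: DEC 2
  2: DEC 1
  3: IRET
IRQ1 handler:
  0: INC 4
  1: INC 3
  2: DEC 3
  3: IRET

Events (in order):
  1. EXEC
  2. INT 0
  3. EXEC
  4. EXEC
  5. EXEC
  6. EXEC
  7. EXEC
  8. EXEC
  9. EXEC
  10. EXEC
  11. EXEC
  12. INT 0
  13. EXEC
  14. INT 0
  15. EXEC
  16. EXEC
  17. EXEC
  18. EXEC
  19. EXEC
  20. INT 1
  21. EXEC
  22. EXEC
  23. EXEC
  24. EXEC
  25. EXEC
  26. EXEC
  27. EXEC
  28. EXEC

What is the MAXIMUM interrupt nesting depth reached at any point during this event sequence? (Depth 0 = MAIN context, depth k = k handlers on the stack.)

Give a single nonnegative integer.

Answer: 2

Derivation:
Event 1 (EXEC): [MAIN] PC=0: DEC 1 -> ACC=-1 [depth=0]
Event 2 (INT 0): INT 0 arrives: push (MAIN, PC=1), enter IRQ0 at PC=0 (depth now 1) [depth=1]
Event 3 (EXEC): [IRQ0] PC=0: DEC 2 -> ACC=-3 [depth=1]
Event 4 (EXEC): [IRQ0] PC=1: DEC 2 -> ACC=-5 [depth=1]
Event 5 (EXEC): [IRQ0] PC=2: DEC 1 -> ACC=-6 [depth=1]
Event 6 (EXEC): [IRQ0] PC=3: IRET -> resume MAIN at PC=1 (depth now 0) [depth=0]
Event 7 (EXEC): [MAIN] PC=1: DEC 5 -> ACC=-11 [depth=0]
Event 8 (EXEC): [MAIN] PC=2: NOP [depth=0]
Event 9 (EXEC): [MAIN] PC=3: INC 3 -> ACC=-8 [depth=0]
Event 10 (EXEC): [MAIN] PC=4: INC 4 -> ACC=-4 [depth=0]
Event 11 (EXEC): [MAIN] PC=5: DEC 4 -> ACC=-8 [depth=0]
Event 12 (INT 0): INT 0 arrives: push (MAIN, PC=6), enter IRQ0 at PC=0 (depth now 1) [depth=1]
Event 13 (EXEC): [IRQ0] PC=0: DEC 2 -> ACC=-10 [depth=1]
Event 14 (INT 0): INT 0 arrives: push (IRQ0, PC=1), enter IRQ0 at PC=0 (depth now 2) [depth=2]
Event 15 (EXEC): [IRQ0] PC=0: DEC 2 -> ACC=-12 [depth=2]
Event 16 (EXEC): [IRQ0] PC=1: DEC 2 -> ACC=-14 [depth=2]
Event 17 (EXEC): [IRQ0] PC=2: DEC 1 -> ACC=-15 [depth=2]
Event 18 (EXEC): [IRQ0] PC=3: IRET -> resume IRQ0 at PC=1 (depth now 1) [depth=1]
Event 19 (EXEC): [IRQ0] PC=1: DEC 2 -> ACC=-17 [depth=1]
Event 20 (INT 1): INT 1 arrives: push (IRQ0, PC=2), enter IRQ1 at PC=0 (depth now 2) [depth=2]
Event 21 (EXEC): [IRQ1] PC=0: INC 4 -> ACC=-13 [depth=2]
Event 22 (EXEC): [IRQ1] PC=1: INC 3 -> ACC=-10 [depth=2]
Event 23 (EXEC): [IRQ1] PC=2: DEC 3 -> ACC=-13 [depth=2]
Event 24 (EXEC): [IRQ1] PC=3: IRET -> resume IRQ0 at PC=2 (depth now 1) [depth=1]
Event 25 (EXEC): [IRQ0] PC=2: DEC 1 -> ACC=-14 [depth=1]
Event 26 (EXEC): [IRQ0] PC=3: IRET -> resume MAIN at PC=6 (depth now 0) [depth=0]
Event 27 (EXEC): [MAIN] PC=6: DEC 4 -> ACC=-18 [depth=0]
Event 28 (EXEC): [MAIN] PC=7: HALT [depth=0]
Max depth observed: 2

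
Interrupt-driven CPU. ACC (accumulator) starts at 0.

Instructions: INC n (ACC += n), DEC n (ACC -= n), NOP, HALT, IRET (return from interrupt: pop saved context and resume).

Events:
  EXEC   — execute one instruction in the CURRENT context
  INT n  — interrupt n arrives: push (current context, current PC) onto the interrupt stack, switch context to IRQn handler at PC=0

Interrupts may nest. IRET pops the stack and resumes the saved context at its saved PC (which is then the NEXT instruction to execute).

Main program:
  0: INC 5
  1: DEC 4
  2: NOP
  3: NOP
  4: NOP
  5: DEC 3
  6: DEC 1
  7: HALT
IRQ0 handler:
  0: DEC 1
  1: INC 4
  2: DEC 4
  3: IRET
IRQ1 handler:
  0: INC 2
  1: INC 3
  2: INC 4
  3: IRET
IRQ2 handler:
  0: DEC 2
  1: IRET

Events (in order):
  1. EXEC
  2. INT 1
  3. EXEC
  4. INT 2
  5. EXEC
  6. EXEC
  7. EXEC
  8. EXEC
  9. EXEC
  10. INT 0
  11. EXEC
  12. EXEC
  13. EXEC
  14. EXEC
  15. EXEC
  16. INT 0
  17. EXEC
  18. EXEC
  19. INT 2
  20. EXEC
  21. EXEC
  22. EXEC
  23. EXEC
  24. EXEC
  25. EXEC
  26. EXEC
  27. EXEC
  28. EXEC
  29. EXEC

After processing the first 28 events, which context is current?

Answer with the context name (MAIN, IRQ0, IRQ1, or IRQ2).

Event 1 (EXEC): [MAIN] PC=0: INC 5 -> ACC=5
Event 2 (INT 1): INT 1 arrives: push (MAIN, PC=1), enter IRQ1 at PC=0 (depth now 1)
Event 3 (EXEC): [IRQ1] PC=0: INC 2 -> ACC=7
Event 4 (INT 2): INT 2 arrives: push (IRQ1, PC=1), enter IRQ2 at PC=0 (depth now 2)
Event 5 (EXEC): [IRQ2] PC=0: DEC 2 -> ACC=5
Event 6 (EXEC): [IRQ2] PC=1: IRET -> resume IRQ1 at PC=1 (depth now 1)
Event 7 (EXEC): [IRQ1] PC=1: INC 3 -> ACC=8
Event 8 (EXEC): [IRQ1] PC=2: INC 4 -> ACC=12
Event 9 (EXEC): [IRQ1] PC=3: IRET -> resume MAIN at PC=1 (depth now 0)
Event 10 (INT 0): INT 0 arrives: push (MAIN, PC=1), enter IRQ0 at PC=0 (depth now 1)
Event 11 (EXEC): [IRQ0] PC=0: DEC 1 -> ACC=11
Event 12 (EXEC): [IRQ0] PC=1: INC 4 -> ACC=15
Event 13 (EXEC): [IRQ0] PC=2: DEC 4 -> ACC=11
Event 14 (EXEC): [IRQ0] PC=3: IRET -> resume MAIN at PC=1 (depth now 0)
Event 15 (EXEC): [MAIN] PC=1: DEC 4 -> ACC=7
Event 16 (INT 0): INT 0 arrives: push (MAIN, PC=2), enter IRQ0 at PC=0 (depth now 1)
Event 17 (EXEC): [IRQ0] PC=0: DEC 1 -> ACC=6
Event 18 (EXEC): [IRQ0] PC=1: INC 4 -> ACC=10
Event 19 (INT 2): INT 2 arrives: push (IRQ0, PC=2), enter IRQ2 at PC=0 (depth now 2)
Event 20 (EXEC): [IRQ2] PC=0: DEC 2 -> ACC=8
Event 21 (EXEC): [IRQ2] PC=1: IRET -> resume IRQ0 at PC=2 (depth now 1)
Event 22 (EXEC): [IRQ0] PC=2: DEC 4 -> ACC=4
Event 23 (EXEC): [IRQ0] PC=3: IRET -> resume MAIN at PC=2 (depth now 0)
Event 24 (EXEC): [MAIN] PC=2: NOP
Event 25 (EXEC): [MAIN] PC=3: NOP
Event 26 (EXEC): [MAIN] PC=4: NOP
Event 27 (EXEC): [MAIN] PC=5: DEC 3 -> ACC=1
Event 28 (EXEC): [MAIN] PC=6: DEC 1 -> ACC=0

Answer: MAIN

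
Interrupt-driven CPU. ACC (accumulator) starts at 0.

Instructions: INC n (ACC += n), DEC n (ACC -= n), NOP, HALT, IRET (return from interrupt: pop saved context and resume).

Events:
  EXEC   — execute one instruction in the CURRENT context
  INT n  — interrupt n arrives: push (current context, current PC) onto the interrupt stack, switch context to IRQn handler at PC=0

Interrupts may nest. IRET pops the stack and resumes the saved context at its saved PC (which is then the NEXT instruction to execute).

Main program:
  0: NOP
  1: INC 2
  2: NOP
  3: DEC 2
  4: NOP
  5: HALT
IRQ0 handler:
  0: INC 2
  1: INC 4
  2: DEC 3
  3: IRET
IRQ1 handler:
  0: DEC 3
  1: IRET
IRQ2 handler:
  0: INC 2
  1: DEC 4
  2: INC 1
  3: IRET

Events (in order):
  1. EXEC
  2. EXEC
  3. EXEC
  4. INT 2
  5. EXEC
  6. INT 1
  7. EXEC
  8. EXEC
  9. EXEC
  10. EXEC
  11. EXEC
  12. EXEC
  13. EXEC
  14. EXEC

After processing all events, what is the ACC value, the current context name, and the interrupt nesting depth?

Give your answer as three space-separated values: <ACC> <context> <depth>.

Event 1 (EXEC): [MAIN] PC=0: NOP
Event 2 (EXEC): [MAIN] PC=1: INC 2 -> ACC=2
Event 3 (EXEC): [MAIN] PC=2: NOP
Event 4 (INT 2): INT 2 arrives: push (MAIN, PC=3), enter IRQ2 at PC=0 (depth now 1)
Event 5 (EXEC): [IRQ2] PC=0: INC 2 -> ACC=4
Event 6 (INT 1): INT 1 arrives: push (IRQ2, PC=1), enter IRQ1 at PC=0 (depth now 2)
Event 7 (EXEC): [IRQ1] PC=0: DEC 3 -> ACC=1
Event 8 (EXEC): [IRQ1] PC=1: IRET -> resume IRQ2 at PC=1 (depth now 1)
Event 9 (EXEC): [IRQ2] PC=1: DEC 4 -> ACC=-3
Event 10 (EXEC): [IRQ2] PC=2: INC 1 -> ACC=-2
Event 11 (EXEC): [IRQ2] PC=3: IRET -> resume MAIN at PC=3 (depth now 0)
Event 12 (EXEC): [MAIN] PC=3: DEC 2 -> ACC=-4
Event 13 (EXEC): [MAIN] PC=4: NOP
Event 14 (EXEC): [MAIN] PC=5: HALT

Answer: -4 MAIN 0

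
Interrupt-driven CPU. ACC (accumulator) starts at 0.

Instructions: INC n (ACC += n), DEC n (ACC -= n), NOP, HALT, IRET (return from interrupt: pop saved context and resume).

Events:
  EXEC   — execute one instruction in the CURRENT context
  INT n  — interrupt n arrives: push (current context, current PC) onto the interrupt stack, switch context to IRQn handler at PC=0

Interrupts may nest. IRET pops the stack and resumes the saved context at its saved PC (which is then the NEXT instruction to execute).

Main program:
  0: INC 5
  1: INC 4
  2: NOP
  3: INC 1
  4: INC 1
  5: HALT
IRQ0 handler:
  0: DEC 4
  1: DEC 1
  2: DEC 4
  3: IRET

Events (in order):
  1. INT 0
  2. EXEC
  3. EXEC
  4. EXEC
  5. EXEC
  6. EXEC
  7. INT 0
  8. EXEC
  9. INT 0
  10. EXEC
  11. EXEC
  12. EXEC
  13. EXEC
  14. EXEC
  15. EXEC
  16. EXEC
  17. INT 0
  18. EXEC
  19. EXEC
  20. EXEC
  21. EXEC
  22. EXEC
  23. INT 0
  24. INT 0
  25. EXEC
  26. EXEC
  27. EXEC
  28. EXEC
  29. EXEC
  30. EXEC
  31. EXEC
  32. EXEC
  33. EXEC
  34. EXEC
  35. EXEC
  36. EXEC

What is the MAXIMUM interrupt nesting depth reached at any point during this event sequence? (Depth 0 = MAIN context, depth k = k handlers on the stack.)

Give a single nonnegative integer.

Answer: 2

Derivation:
Event 1 (INT 0): INT 0 arrives: push (MAIN, PC=0), enter IRQ0 at PC=0 (depth now 1) [depth=1]
Event 2 (EXEC): [IRQ0] PC=0: DEC 4 -> ACC=-4 [depth=1]
Event 3 (EXEC): [IRQ0] PC=1: DEC 1 -> ACC=-5 [depth=1]
Event 4 (EXEC): [IRQ0] PC=2: DEC 4 -> ACC=-9 [depth=1]
Event 5 (EXEC): [IRQ0] PC=3: IRET -> resume MAIN at PC=0 (depth now 0) [depth=0]
Event 6 (EXEC): [MAIN] PC=0: INC 5 -> ACC=-4 [depth=0]
Event 7 (INT 0): INT 0 arrives: push (MAIN, PC=1), enter IRQ0 at PC=0 (depth now 1) [depth=1]
Event 8 (EXEC): [IRQ0] PC=0: DEC 4 -> ACC=-8 [depth=1]
Event 9 (INT 0): INT 0 arrives: push (IRQ0, PC=1), enter IRQ0 at PC=0 (depth now 2) [depth=2]
Event 10 (EXEC): [IRQ0] PC=0: DEC 4 -> ACC=-12 [depth=2]
Event 11 (EXEC): [IRQ0] PC=1: DEC 1 -> ACC=-13 [depth=2]
Event 12 (EXEC): [IRQ0] PC=2: DEC 4 -> ACC=-17 [depth=2]
Event 13 (EXEC): [IRQ0] PC=3: IRET -> resume IRQ0 at PC=1 (depth now 1) [depth=1]
Event 14 (EXEC): [IRQ0] PC=1: DEC 1 -> ACC=-18 [depth=1]
Event 15 (EXEC): [IRQ0] PC=2: DEC 4 -> ACC=-22 [depth=1]
Event 16 (EXEC): [IRQ0] PC=3: IRET -> resume MAIN at PC=1 (depth now 0) [depth=0]
Event 17 (INT 0): INT 0 arrives: push (MAIN, PC=1), enter IRQ0 at PC=0 (depth now 1) [depth=1]
Event 18 (EXEC): [IRQ0] PC=0: DEC 4 -> ACC=-26 [depth=1]
Event 19 (EXEC): [IRQ0] PC=1: DEC 1 -> ACC=-27 [depth=1]
Event 20 (EXEC): [IRQ0] PC=2: DEC 4 -> ACC=-31 [depth=1]
Event 21 (EXEC): [IRQ0] PC=3: IRET -> resume MAIN at PC=1 (depth now 0) [depth=0]
Event 22 (EXEC): [MAIN] PC=1: INC 4 -> ACC=-27 [depth=0]
Event 23 (INT 0): INT 0 arrives: push (MAIN, PC=2), enter IRQ0 at PC=0 (depth now 1) [depth=1]
Event 24 (INT 0): INT 0 arrives: push (IRQ0, PC=0), enter IRQ0 at PC=0 (depth now 2) [depth=2]
Event 25 (EXEC): [IRQ0] PC=0: DEC 4 -> ACC=-31 [depth=2]
Event 26 (EXEC): [IRQ0] PC=1: DEC 1 -> ACC=-32 [depth=2]
Event 27 (EXEC): [IRQ0] PC=2: DEC 4 -> ACC=-36 [depth=2]
Event 28 (EXEC): [IRQ0] PC=3: IRET -> resume IRQ0 at PC=0 (depth now 1) [depth=1]
Event 29 (EXEC): [IRQ0] PC=0: DEC 4 -> ACC=-40 [depth=1]
Event 30 (EXEC): [IRQ0] PC=1: DEC 1 -> ACC=-41 [depth=1]
Event 31 (EXEC): [IRQ0] PC=2: DEC 4 -> ACC=-45 [depth=1]
Event 32 (EXEC): [IRQ0] PC=3: IRET -> resume MAIN at PC=2 (depth now 0) [depth=0]
Event 33 (EXEC): [MAIN] PC=2: NOP [depth=0]
Event 34 (EXEC): [MAIN] PC=3: INC 1 -> ACC=-44 [depth=0]
Event 35 (EXEC): [MAIN] PC=4: INC 1 -> ACC=-43 [depth=0]
Event 36 (EXEC): [MAIN] PC=5: HALT [depth=0]
Max depth observed: 2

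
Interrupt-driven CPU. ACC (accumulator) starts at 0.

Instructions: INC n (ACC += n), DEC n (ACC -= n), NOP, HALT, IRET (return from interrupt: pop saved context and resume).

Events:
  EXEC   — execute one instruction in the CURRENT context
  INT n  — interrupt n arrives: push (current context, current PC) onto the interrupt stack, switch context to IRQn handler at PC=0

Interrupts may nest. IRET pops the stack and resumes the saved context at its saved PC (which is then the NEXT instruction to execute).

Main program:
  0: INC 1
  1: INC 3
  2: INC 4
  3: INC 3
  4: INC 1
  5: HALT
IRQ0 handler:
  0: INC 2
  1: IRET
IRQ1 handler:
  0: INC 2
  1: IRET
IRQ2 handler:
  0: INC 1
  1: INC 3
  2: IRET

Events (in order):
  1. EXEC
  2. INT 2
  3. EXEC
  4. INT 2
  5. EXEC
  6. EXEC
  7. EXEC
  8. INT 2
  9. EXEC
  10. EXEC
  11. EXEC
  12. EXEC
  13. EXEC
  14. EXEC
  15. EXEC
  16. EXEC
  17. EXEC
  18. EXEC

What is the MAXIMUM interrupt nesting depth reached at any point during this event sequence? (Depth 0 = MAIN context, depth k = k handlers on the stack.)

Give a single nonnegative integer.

Answer: 2

Derivation:
Event 1 (EXEC): [MAIN] PC=0: INC 1 -> ACC=1 [depth=0]
Event 2 (INT 2): INT 2 arrives: push (MAIN, PC=1), enter IRQ2 at PC=0 (depth now 1) [depth=1]
Event 3 (EXEC): [IRQ2] PC=0: INC 1 -> ACC=2 [depth=1]
Event 4 (INT 2): INT 2 arrives: push (IRQ2, PC=1), enter IRQ2 at PC=0 (depth now 2) [depth=2]
Event 5 (EXEC): [IRQ2] PC=0: INC 1 -> ACC=3 [depth=2]
Event 6 (EXEC): [IRQ2] PC=1: INC 3 -> ACC=6 [depth=2]
Event 7 (EXEC): [IRQ2] PC=2: IRET -> resume IRQ2 at PC=1 (depth now 1) [depth=1]
Event 8 (INT 2): INT 2 arrives: push (IRQ2, PC=1), enter IRQ2 at PC=0 (depth now 2) [depth=2]
Event 9 (EXEC): [IRQ2] PC=0: INC 1 -> ACC=7 [depth=2]
Event 10 (EXEC): [IRQ2] PC=1: INC 3 -> ACC=10 [depth=2]
Event 11 (EXEC): [IRQ2] PC=2: IRET -> resume IRQ2 at PC=1 (depth now 1) [depth=1]
Event 12 (EXEC): [IRQ2] PC=1: INC 3 -> ACC=13 [depth=1]
Event 13 (EXEC): [IRQ2] PC=2: IRET -> resume MAIN at PC=1 (depth now 0) [depth=0]
Event 14 (EXEC): [MAIN] PC=1: INC 3 -> ACC=16 [depth=0]
Event 15 (EXEC): [MAIN] PC=2: INC 4 -> ACC=20 [depth=0]
Event 16 (EXEC): [MAIN] PC=3: INC 3 -> ACC=23 [depth=0]
Event 17 (EXEC): [MAIN] PC=4: INC 1 -> ACC=24 [depth=0]
Event 18 (EXEC): [MAIN] PC=5: HALT [depth=0]
Max depth observed: 2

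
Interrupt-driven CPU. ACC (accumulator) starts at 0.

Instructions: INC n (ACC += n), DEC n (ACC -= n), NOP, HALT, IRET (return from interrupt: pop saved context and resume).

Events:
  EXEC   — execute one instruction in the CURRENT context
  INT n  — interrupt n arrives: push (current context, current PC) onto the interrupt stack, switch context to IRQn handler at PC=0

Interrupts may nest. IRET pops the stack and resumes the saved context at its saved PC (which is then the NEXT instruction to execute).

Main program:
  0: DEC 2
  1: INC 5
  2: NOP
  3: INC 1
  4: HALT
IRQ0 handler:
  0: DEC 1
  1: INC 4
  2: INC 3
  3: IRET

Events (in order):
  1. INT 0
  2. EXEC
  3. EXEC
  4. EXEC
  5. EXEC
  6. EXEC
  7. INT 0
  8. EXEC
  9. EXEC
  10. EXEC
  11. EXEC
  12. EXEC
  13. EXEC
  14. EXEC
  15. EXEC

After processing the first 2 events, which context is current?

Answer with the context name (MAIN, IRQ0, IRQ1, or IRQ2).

Answer: IRQ0

Derivation:
Event 1 (INT 0): INT 0 arrives: push (MAIN, PC=0), enter IRQ0 at PC=0 (depth now 1)
Event 2 (EXEC): [IRQ0] PC=0: DEC 1 -> ACC=-1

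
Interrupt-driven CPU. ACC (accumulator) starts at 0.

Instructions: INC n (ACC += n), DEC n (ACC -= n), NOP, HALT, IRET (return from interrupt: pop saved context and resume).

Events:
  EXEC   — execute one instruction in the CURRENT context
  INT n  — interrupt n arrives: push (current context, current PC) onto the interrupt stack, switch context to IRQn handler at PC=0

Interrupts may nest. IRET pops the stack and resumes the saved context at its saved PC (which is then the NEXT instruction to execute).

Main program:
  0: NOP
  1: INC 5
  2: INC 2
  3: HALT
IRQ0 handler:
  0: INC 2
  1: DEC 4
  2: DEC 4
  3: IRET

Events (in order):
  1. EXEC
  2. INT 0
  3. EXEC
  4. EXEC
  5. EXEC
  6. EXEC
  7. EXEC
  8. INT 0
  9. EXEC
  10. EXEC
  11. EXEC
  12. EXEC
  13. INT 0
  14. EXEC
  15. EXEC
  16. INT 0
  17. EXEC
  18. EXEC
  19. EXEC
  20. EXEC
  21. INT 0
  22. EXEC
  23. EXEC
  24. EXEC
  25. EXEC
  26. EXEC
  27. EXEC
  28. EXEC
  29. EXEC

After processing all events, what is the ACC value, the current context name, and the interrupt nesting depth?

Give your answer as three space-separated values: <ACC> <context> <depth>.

Answer: -23 MAIN 0

Derivation:
Event 1 (EXEC): [MAIN] PC=0: NOP
Event 2 (INT 0): INT 0 arrives: push (MAIN, PC=1), enter IRQ0 at PC=0 (depth now 1)
Event 3 (EXEC): [IRQ0] PC=0: INC 2 -> ACC=2
Event 4 (EXEC): [IRQ0] PC=1: DEC 4 -> ACC=-2
Event 5 (EXEC): [IRQ0] PC=2: DEC 4 -> ACC=-6
Event 6 (EXEC): [IRQ0] PC=3: IRET -> resume MAIN at PC=1 (depth now 0)
Event 7 (EXEC): [MAIN] PC=1: INC 5 -> ACC=-1
Event 8 (INT 0): INT 0 arrives: push (MAIN, PC=2), enter IRQ0 at PC=0 (depth now 1)
Event 9 (EXEC): [IRQ0] PC=0: INC 2 -> ACC=1
Event 10 (EXEC): [IRQ0] PC=1: DEC 4 -> ACC=-3
Event 11 (EXEC): [IRQ0] PC=2: DEC 4 -> ACC=-7
Event 12 (EXEC): [IRQ0] PC=3: IRET -> resume MAIN at PC=2 (depth now 0)
Event 13 (INT 0): INT 0 arrives: push (MAIN, PC=2), enter IRQ0 at PC=0 (depth now 1)
Event 14 (EXEC): [IRQ0] PC=0: INC 2 -> ACC=-5
Event 15 (EXEC): [IRQ0] PC=1: DEC 4 -> ACC=-9
Event 16 (INT 0): INT 0 arrives: push (IRQ0, PC=2), enter IRQ0 at PC=0 (depth now 2)
Event 17 (EXEC): [IRQ0] PC=0: INC 2 -> ACC=-7
Event 18 (EXEC): [IRQ0] PC=1: DEC 4 -> ACC=-11
Event 19 (EXEC): [IRQ0] PC=2: DEC 4 -> ACC=-15
Event 20 (EXEC): [IRQ0] PC=3: IRET -> resume IRQ0 at PC=2 (depth now 1)
Event 21 (INT 0): INT 0 arrives: push (IRQ0, PC=2), enter IRQ0 at PC=0 (depth now 2)
Event 22 (EXEC): [IRQ0] PC=0: INC 2 -> ACC=-13
Event 23 (EXEC): [IRQ0] PC=1: DEC 4 -> ACC=-17
Event 24 (EXEC): [IRQ0] PC=2: DEC 4 -> ACC=-21
Event 25 (EXEC): [IRQ0] PC=3: IRET -> resume IRQ0 at PC=2 (depth now 1)
Event 26 (EXEC): [IRQ0] PC=2: DEC 4 -> ACC=-25
Event 27 (EXEC): [IRQ0] PC=3: IRET -> resume MAIN at PC=2 (depth now 0)
Event 28 (EXEC): [MAIN] PC=2: INC 2 -> ACC=-23
Event 29 (EXEC): [MAIN] PC=3: HALT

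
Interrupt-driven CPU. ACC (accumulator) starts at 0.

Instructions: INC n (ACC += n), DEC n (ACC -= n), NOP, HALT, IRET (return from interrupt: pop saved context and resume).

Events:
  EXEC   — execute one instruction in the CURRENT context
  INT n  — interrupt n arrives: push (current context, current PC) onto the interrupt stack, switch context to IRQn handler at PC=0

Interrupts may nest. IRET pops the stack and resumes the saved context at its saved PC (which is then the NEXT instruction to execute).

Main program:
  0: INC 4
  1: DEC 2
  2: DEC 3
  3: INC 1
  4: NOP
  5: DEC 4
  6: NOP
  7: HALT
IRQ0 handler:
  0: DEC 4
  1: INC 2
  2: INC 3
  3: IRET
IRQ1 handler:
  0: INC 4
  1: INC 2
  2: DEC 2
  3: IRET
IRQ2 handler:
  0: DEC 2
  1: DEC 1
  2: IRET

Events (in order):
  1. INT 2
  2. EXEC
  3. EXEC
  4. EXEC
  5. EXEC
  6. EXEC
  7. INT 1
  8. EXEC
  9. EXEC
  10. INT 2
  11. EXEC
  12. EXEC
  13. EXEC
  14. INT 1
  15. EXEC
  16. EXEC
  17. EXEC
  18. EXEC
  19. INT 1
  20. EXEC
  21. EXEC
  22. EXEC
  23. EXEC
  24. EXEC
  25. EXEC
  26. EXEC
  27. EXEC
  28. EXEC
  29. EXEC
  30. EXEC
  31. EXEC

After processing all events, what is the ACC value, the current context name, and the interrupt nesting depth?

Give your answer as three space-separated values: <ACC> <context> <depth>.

Answer: 2 MAIN 0

Derivation:
Event 1 (INT 2): INT 2 arrives: push (MAIN, PC=0), enter IRQ2 at PC=0 (depth now 1)
Event 2 (EXEC): [IRQ2] PC=0: DEC 2 -> ACC=-2
Event 3 (EXEC): [IRQ2] PC=1: DEC 1 -> ACC=-3
Event 4 (EXEC): [IRQ2] PC=2: IRET -> resume MAIN at PC=0 (depth now 0)
Event 5 (EXEC): [MAIN] PC=0: INC 4 -> ACC=1
Event 6 (EXEC): [MAIN] PC=1: DEC 2 -> ACC=-1
Event 7 (INT 1): INT 1 arrives: push (MAIN, PC=2), enter IRQ1 at PC=0 (depth now 1)
Event 8 (EXEC): [IRQ1] PC=0: INC 4 -> ACC=3
Event 9 (EXEC): [IRQ1] PC=1: INC 2 -> ACC=5
Event 10 (INT 2): INT 2 arrives: push (IRQ1, PC=2), enter IRQ2 at PC=0 (depth now 2)
Event 11 (EXEC): [IRQ2] PC=0: DEC 2 -> ACC=3
Event 12 (EXEC): [IRQ2] PC=1: DEC 1 -> ACC=2
Event 13 (EXEC): [IRQ2] PC=2: IRET -> resume IRQ1 at PC=2 (depth now 1)
Event 14 (INT 1): INT 1 arrives: push (IRQ1, PC=2), enter IRQ1 at PC=0 (depth now 2)
Event 15 (EXEC): [IRQ1] PC=0: INC 4 -> ACC=6
Event 16 (EXEC): [IRQ1] PC=1: INC 2 -> ACC=8
Event 17 (EXEC): [IRQ1] PC=2: DEC 2 -> ACC=6
Event 18 (EXEC): [IRQ1] PC=3: IRET -> resume IRQ1 at PC=2 (depth now 1)
Event 19 (INT 1): INT 1 arrives: push (IRQ1, PC=2), enter IRQ1 at PC=0 (depth now 2)
Event 20 (EXEC): [IRQ1] PC=0: INC 4 -> ACC=10
Event 21 (EXEC): [IRQ1] PC=1: INC 2 -> ACC=12
Event 22 (EXEC): [IRQ1] PC=2: DEC 2 -> ACC=10
Event 23 (EXEC): [IRQ1] PC=3: IRET -> resume IRQ1 at PC=2 (depth now 1)
Event 24 (EXEC): [IRQ1] PC=2: DEC 2 -> ACC=8
Event 25 (EXEC): [IRQ1] PC=3: IRET -> resume MAIN at PC=2 (depth now 0)
Event 26 (EXEC): [MAIN] PC=2: DEC 3 -> ACC=5
Event 27 (EXEC): [MAIN] PC=3: INC 1 -> ACC=6
Event 28 (EXEC): [MAIN] PC=4: NOP
Event 29 (EXEC): [MAIN] PC=5: DEC 4 -> ACC=2
Event 30 (EXEC): [MAIN] PC=6: NOP
Event 31 (EXEC): [MAIN] PC=7: HALT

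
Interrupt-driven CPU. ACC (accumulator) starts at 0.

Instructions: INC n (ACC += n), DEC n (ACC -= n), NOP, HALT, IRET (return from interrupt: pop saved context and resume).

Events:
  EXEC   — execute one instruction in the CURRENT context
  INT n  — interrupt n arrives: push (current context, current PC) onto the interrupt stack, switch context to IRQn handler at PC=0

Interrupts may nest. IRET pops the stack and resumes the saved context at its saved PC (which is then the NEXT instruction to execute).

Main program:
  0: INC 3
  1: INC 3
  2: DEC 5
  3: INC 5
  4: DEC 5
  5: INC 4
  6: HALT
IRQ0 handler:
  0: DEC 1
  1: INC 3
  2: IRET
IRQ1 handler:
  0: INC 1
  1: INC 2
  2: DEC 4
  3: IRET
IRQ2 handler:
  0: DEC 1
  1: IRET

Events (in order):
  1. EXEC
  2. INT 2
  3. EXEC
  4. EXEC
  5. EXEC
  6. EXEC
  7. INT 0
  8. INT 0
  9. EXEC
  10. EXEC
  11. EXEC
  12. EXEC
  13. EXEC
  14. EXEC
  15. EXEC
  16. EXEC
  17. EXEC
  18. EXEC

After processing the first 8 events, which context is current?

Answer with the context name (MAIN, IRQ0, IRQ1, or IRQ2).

Answer: IRQ0

Derivation:
Event 1 (EXEC): [MAIN] PC=0: INC 3 -> ACC=3
Event 2 (INT 2): INT 2 arrives: push (MAIN, PC=1), enter IRQ2 at PC=0 (depth now 1)
Event 3 (EXEC): [IRQ2] PC=0: DEC 1 -> ACC=2
Event 4 (EXEC): [IRQ2] PC=1: IRET -> resume MAIN at PC=1 (depth now 0)
Event 5 (EXEC): [MAIN] PC=1: INC 3 -> ACC=5
Event 6 (EXEC): [MAIN] PC=2: DEC 5 -> ACC=0
Event 7 (INT 0): INT 0 arrives: push (MAIN, PC=3), enter IRQ0 at PC=0 (depth now 1)
Event 8 (INT 0): INT 0 arrives: push (IRQ0, PC=0), enter IRQ0 at PC=0 (depth now 2)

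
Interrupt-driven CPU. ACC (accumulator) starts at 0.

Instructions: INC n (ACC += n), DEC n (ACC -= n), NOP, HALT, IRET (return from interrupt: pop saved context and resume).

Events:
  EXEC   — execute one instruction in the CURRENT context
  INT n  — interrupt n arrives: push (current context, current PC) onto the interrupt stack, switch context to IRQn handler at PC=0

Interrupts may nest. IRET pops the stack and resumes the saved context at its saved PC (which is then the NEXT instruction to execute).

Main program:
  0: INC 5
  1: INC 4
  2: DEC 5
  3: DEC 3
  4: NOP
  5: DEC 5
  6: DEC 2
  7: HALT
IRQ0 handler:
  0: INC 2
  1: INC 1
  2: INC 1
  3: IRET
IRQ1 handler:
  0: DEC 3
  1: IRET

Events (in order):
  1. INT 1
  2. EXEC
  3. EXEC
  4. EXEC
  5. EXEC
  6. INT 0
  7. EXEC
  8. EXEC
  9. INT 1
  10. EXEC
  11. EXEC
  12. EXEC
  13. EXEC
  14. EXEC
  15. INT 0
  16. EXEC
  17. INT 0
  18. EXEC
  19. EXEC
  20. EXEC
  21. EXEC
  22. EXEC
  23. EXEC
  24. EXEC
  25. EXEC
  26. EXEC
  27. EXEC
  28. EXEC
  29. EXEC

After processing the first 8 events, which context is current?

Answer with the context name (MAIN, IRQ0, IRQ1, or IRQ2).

Event 1 (INT 1): INT 1 arrives: push (MAIN, PC=0), enter IRQ1 at PC=0 (depth now 1)
Event 2 (EXEC): [IRQ1] PC=0: DEC 3 -> ACC=-3
Event 3 (EXEC): [IRQ1] PC=1: IRET -> resume MAIN at PC=0 (depth now 0)
Event 4 (EXEC): [MAIN] PC=0: INC 5 -> ACC=2
Event 5 (EXEC): [MAIN] PC=1: INC 4 -> ACC=6
Event 6 (INT 0): INT 0 arrives: push (MAIN, PC=2), enter IRQ0 at PC=0 (depth now 1)
Event 7 (EXEC): [IRQ0] PC=0: INC 2 -> ACC=8
Event 8 (EXEC): [IRQ0] PC=1: INC 1 -> ACC=9

Answer: IRQ0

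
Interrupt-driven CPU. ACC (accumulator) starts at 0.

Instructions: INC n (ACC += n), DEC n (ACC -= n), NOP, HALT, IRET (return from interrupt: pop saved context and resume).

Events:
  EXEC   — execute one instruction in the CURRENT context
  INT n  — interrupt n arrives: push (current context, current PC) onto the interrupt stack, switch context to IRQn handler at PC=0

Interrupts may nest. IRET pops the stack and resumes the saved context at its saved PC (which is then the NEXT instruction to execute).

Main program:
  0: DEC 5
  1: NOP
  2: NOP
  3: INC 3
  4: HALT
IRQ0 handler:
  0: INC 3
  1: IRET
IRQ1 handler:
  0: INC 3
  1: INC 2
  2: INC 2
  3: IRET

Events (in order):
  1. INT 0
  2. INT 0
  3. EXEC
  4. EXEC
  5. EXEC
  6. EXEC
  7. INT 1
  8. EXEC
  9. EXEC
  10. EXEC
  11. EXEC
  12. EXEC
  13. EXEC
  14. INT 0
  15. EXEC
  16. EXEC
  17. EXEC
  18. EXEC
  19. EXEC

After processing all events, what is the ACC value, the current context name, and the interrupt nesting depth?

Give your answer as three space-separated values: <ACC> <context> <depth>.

Answer: 14 MAIN 0

Derivation:
Event 1 (INT 0): INT 0 arrives: push (MAIN, PC=0), enter IRQ0 at PC=0 (depth now 1)
Event 2 (INT 0): INT 0 arrives: push (IRQ0, PC=0), enter IRQ0 at PC=0 (depth now 2)
Event 3 (EXEC): [IRQ0] PC=0: INC 3 -> ACC=3
Event 4 (EXEC): [IRQ0] PC=1: IRET -> resume IRQ0 at PC=0 (depth now 1)
Event 5 (EXEC): [IRQ0] PC=0: INC 3 -> ACC=6
Event 6 (EXEC): [IRQ0] PC=1: IRET -> resume MAIN at PC=0 (depth now 0)
Event 7 (INT 1): INT 1 arrives: push (MAIN, PC=0), enter IRQ1 at PC=0 (depth now 1)
Event 8 (EXEC): [IRQ1] PC=0: INC 3 -> ACC=9
Event 9 (EXEC): [IRQ1] PC=1: INC 2 -> ACC=11
Event 10 (EXEC): [IRQ1] PC=2: INC 2 -> ACC=13
Event 11 (EXEC): [IRQ1] PC=3: IRET -> resume MAIN at PC=0 (depth now 0)
Event 12 (EXEC): [MAIN] PC=0: DEC 5 -> ACC=8
Event 13 (EXEC): [MAIN] PC=1: NOP
Event 14 (INT 0): INT 0 arrives: push (MAIN, PC=2), enter IRQ0 at PC=0 (depth now 1)
Event 15 (EXEC): [IRQ0] PC=0: INC 3 -> ACC=11
Event 16 (EXEC): [IRQ0] PC=1: IRET -> resume MAIN at PC=2 (depth now 0)
Event 17 (EXEC): [MAIN] PC=2: NOP
Event 18 (EXEC): [MAIN] PC=3: INC 3 -> ACC=14
Event 19 (EXEC): [MAIN] PC=4: HALT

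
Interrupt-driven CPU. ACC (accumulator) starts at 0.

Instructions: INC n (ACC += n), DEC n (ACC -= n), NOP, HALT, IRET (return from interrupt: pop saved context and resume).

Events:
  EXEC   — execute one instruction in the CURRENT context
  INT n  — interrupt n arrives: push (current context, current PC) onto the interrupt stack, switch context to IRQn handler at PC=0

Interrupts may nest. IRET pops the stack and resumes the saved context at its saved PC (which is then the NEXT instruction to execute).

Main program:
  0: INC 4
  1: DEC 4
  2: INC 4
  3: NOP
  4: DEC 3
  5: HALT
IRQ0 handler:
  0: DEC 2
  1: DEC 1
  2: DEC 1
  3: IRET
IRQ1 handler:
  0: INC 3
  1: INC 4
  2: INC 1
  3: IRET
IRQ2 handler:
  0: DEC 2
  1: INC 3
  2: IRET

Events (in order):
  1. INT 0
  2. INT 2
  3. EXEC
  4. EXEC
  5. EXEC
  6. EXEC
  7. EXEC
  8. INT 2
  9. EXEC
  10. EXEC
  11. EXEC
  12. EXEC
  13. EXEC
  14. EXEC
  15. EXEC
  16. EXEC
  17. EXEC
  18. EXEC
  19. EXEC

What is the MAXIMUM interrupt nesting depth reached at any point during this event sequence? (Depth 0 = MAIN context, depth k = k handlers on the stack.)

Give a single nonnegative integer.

Answer: 2

Derivation:
Event 1 (INT 0): INT 0 arrives: push (MAIN, PC=0), enter IRQ0 at PC=0 (depth now 1) [depth=1]
Event 2 (INT 2): INT 2 arrives: push (IRQ0, PC=0), enter IRQ2 at PC=0 (depth now 2) [depth=2]
Event 3 (EXEC): [IRQ2] PC=0: DEC 2 -> ACC=-2 [depth=2]
Event 4 (EXEC): [IRQ2] PC=1: INC 3 -> ACC=1 [depth=2]
Event 5 (EXEC): [IRQ2] PC=2: IRET -> resume IRQ0 at PC=0 (depth now 1) [depth=1]
Event 6 (EXEC): [IRQ0] PC=0: DEC 2 -> ACC=-1 [depth=1]
Event 7 (EXEC): [IRQ0] PC=1: DEC 1 -> ACC=-2 [depth=1]
Event 8 (INT 2): INT 2 arrives: push (IRQ0, PC=2), enter IRQ2 at PC=0 (depth now 2) [depth=2]
Event 9 (EXEC): [IRQ2] PC=0: DEC 2 -> ACC=-4 [depth=2]
Event 10 (EXEC): [IRQ2] PC=1: INC 3 -> ACC=-1 [depth=2]
Event 11 (EXEC): [IRQ2] PC=2: IRET -> resume IRQ0 at PC=2 (depth now 1) [depth=1]
Event 12 (EXEC): [IRQ0] PC=2: DEC 1 -> ACC=-2 [depth=1]
Event 13 (EXEC): [IRQ0] PC=3: IRET -> resume MAIN at PC=0 (depth now 0) [depth=0]
Event 14 (EXEC): [MAIN] PC=0: INC 4 -> ACC=2 [depth=0]
Event 15 (EXEC): [MAIN] PC=1: DEC 4 -> ACC=-2 [depth=0]
Event 16 (EXEC): [MAIN] PC=2: INC 4 -> ACC=2 [depth=0]
Event 17 (EXEC): [MAIN] PC=3: NOP [depth=0]
Event 18 (EXEC): [MAIN] PC=4: DEC 3 -> ACC=-1 [depth=0]
Event 19 (EXEC): [MAIN] PC=5: HALT [depth=0]
Max depth observed: 2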